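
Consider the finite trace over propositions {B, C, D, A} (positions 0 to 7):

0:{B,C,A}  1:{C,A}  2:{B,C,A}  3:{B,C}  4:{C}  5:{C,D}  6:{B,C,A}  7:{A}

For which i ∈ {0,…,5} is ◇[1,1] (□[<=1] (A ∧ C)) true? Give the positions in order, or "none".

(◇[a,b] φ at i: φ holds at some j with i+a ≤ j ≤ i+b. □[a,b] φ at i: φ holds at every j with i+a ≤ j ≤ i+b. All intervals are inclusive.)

0

Evaluate at each i in [0,5]:
  i=0: ✓ (witness j=1)
  i=1: ✗ (none in [2,2])
  i=2: ✗ (none in [3,3])
  i=3: ✗ (none in [4,4])
  i=4: ✗ (none in [5,5])
  i=5: ✗ (none in [6,6])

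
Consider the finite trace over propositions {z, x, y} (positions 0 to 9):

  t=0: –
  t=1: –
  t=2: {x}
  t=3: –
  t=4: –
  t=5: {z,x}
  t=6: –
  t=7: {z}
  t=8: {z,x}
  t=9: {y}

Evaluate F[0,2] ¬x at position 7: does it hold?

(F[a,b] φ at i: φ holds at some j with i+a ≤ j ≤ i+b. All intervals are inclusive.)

Yes

Check ¬x at each j in [7,9]:
  j=7: true
  j=8: false
  j=9: true
Found at j=7 → formula holds.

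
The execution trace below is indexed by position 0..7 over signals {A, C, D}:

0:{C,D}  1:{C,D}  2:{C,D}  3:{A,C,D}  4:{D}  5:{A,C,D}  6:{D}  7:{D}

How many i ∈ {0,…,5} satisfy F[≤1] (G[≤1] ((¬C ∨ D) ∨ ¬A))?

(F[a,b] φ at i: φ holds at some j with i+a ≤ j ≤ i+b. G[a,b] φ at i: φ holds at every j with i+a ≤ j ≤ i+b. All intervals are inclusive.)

Evaluate at each i in [0,5]:
  i=0: ✓ (witness j=0)
  i=1: ✓ (witness j=1)
  i=2: ✓ (witness j=2)
  i=3: ✓ (witness j=3)
  i=4: ✓ (witness j=4)
  i=5: ✓ (witness j=5)
Positions where it holds: {0, 1, 2, 3, 4, 5} → 6.

6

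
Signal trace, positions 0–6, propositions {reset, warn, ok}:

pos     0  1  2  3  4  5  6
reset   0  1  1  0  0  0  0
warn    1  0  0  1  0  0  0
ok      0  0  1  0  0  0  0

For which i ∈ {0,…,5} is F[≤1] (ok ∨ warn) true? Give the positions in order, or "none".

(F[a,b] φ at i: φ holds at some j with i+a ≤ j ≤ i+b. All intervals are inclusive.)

0, 1, 2, 3

Evaluate at each i in [0,5]:
  i=0: ✓ (witness j=0)
  i=1: ✓ (witness j=2)
  i=2: ✓ (witness j=2)
  i=3: ✓ (witness j=3)
  i=4: ✗ (none in [4,5])
  i=5: ✗ (none in [5,6])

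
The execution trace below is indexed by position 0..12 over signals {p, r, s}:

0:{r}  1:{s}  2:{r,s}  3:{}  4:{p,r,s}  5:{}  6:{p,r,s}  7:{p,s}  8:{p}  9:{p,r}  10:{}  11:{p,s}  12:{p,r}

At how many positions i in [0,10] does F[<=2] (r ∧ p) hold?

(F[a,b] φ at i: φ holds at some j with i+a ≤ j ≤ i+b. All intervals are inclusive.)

9

Evaluate at each i in [0,10]:
  i=0: ✗ (none in [0,2])
  i=1: ✗ (none in [1,3])
  i=2: ✓ (witness j=4)
  i=3: ✓ (witness j=4)
  i=4: ✓ (witness j=4)
  i=5: ✓ (witness j=6)
  i=6: ✓ (witness j=6)
  i=7: ✓ (witness j=9)
  i=8: ✓ (witness j=9)
  i=9: ✓ (witness j=9)
  i=10: ✓ (witness j=12)
Positions where it holds: {2, 3, 4, 5, 6, 7, 8, 9, 10} → 9.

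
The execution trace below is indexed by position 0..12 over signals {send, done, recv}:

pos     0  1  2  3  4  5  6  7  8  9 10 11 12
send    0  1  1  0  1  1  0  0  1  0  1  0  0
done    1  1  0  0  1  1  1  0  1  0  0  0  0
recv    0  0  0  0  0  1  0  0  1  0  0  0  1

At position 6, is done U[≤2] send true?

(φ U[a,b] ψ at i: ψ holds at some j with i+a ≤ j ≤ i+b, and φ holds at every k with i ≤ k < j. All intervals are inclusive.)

Need some j in [6,8] with send, and done at every k in [6,j-1].
  j=6: send false.
  j=7: send false.
  j=8: send holds, but done fails at k=7 → not this j.
No j in the window works → until fails.

Does not hold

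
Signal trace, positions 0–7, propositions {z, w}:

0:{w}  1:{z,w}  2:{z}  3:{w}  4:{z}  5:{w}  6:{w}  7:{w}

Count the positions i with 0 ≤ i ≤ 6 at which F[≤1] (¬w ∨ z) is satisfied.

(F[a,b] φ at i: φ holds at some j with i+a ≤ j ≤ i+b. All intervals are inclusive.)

5

Evaluate at each i in [0,6]:
  i=0: ✓ (witness j=1)
  i=1: ✓ (witness j=1)
  i=2: ✓ (witness j=2)
  i=3: ✓ (witness j=4)
  i=4: ✓ (witness j=4)
  i=5: ✗ (none in [5,6])
  i=6: ✗ (none in [6,7])
Positions where it holds: {0, 1, 2, 3, 4} → 5.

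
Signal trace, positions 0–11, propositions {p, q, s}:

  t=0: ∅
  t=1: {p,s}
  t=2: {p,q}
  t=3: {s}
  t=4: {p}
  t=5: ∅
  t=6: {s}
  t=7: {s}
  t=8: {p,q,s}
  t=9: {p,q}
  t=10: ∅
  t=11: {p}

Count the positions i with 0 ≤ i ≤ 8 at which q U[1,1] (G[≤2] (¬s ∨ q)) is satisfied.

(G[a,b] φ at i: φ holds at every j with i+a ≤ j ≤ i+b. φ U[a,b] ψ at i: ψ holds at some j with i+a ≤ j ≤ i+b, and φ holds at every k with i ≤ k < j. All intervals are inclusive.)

1

Evaluate at each i in [0,8]:
  i=0: ✗ (no rhs in [1,1])
  i=1: ✗ (no rhs in [2,2])
  i=2: ✗ (no rhs in [3,3])
  i=3: ✗ (no rhs in [4,4])
  i=4: ✗ (no rhs in [5,5])
  i=5: ✗ (no rhs in [6,6])
  i=6: ✗ (no rhs in [7,7])
  i=7: ✗ (lhs fails at k=7 before rhs at j=8)
  i=8: ✓ (rhs at j=9; lhs holds on [8,8])
Positions where it holds: {8} → 1.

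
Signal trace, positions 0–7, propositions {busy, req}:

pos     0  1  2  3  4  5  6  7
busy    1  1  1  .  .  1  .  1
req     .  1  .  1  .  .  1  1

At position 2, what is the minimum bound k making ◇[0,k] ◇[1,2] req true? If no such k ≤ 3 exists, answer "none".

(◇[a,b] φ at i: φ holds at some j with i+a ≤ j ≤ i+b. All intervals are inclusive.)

Scan j = 2,3,… for ◇[1,2] req:
  j=2: holds
First hit at j=2, so smallest k = 2-2 = 0.

0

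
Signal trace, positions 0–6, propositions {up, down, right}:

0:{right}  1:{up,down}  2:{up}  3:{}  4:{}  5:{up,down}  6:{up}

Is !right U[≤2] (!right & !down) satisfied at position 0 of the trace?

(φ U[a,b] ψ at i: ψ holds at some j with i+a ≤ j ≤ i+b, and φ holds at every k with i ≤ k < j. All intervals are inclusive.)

Need some j in [0,2] with (!right & !down), and !right at every k in [0,j-1].
  j=0: (!right & !down) false.
  j=1: (!right & !down) false.
  j=2: (!right & !down) holds, but !right fails at k=0 → not this j.
No j in the window works → until fails.

Does not hold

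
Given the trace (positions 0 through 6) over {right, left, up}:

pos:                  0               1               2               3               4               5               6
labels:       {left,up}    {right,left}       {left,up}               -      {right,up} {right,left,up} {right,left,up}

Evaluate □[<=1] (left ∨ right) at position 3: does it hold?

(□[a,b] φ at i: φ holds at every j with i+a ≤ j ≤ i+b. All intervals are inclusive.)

Check (left ∨ right) at every j in [3,4]:
  j=3: false
  j=4: true
Fails at j=3 → formula fails.

False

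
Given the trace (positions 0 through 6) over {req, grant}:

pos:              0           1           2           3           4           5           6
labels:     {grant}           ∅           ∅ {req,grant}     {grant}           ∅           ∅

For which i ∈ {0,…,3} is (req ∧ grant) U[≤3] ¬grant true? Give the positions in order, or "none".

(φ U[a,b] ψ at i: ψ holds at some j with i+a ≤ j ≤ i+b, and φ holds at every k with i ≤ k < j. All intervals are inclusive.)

1, 2

Evaluate at each i in [0,3]:
  i=0: ✗ (lhs fails at k=0 before rhs at j=1)
  i=1: ✓ (rhs at j=1)
  i=2: ✓ (rhs at j=2)
  i=3: ✗ (lhs fails at k=4 before rhs at j=5)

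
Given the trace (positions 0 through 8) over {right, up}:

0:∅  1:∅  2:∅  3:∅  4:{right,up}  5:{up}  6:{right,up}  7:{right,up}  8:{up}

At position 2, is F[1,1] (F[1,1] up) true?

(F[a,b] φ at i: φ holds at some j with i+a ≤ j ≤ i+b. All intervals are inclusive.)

True

Check F[1,1] up at each j in [3,3]:
  j=3: holds (witness at 4)
Found at j=3 → formula holds.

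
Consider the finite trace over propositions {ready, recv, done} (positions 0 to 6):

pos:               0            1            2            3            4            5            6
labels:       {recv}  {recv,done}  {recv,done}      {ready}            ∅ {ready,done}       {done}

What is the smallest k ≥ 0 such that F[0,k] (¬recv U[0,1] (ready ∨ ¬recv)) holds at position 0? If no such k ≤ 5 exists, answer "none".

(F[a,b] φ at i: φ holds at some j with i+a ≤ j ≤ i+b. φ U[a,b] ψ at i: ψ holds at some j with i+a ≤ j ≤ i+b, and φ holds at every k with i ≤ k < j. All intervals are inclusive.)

Scan j = 0,1,… for (¬recv U[0,1] (ready ∨ ¬recv)):
  j=0: fails
  j=1: fails
  j=2: fails
  j=3: holds
First hit at j=3, so smallest k = 3-0 = 3.

3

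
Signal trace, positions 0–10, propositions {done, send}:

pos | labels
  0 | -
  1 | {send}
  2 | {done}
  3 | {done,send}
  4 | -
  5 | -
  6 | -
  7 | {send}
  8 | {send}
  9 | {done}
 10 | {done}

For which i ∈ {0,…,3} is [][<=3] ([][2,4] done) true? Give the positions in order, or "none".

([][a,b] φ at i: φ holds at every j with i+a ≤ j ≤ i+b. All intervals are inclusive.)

none

Evaluate at each i in [0,3]:
  i=0: ✗ (fails at j=0)
  i=1: ✗ (fails at j=1)
  i=2: ✗ (fails at j=2)
  i=3: ✗ (fails at j=3)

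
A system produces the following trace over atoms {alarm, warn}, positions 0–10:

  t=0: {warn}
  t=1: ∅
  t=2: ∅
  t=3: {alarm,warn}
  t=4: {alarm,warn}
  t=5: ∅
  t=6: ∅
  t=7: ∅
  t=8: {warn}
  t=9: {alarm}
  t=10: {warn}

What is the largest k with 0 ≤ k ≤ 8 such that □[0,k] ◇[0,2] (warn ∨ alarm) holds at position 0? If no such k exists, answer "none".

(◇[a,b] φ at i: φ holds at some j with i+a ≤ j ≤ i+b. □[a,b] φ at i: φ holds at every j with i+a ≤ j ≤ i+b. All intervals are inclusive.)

4

◇[0,2] (warn ∨ alarm) must hold from j=0 onward; find where it first fails.
  j=0: holds
  j=1: holds
  j=2: holds
  j=3: holds
  j=4: holds
  j=5: fails
Holds on [0,4], so largest k = 4.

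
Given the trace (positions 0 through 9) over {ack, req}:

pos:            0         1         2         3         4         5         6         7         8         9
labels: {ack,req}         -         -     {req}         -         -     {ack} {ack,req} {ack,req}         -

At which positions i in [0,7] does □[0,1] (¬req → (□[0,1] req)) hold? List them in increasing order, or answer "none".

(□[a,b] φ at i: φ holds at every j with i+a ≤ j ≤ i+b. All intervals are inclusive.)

7

Evaluate at each i in [0,7]:
  i=0: ✗ (fails at j=1)
  i=1: ✗ (fails at j=1)
  i=2: ✗ (fails at j=2)
  i=3: ✗ (fails at j=4)
  i=4: ✗ (fails at j=4)
  i=5: ✗ (fails at j=5)
  i=6: ✗ (fails at j=6)
  i=7: ✓ (all of [7,8])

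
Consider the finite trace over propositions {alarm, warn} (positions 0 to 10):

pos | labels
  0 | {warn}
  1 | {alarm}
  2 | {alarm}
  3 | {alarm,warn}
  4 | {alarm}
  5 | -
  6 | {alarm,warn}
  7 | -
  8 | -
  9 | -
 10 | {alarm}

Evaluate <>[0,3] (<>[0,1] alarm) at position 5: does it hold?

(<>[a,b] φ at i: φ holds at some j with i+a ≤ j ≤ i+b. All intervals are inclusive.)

Check <>[0,1] alarm at each j in [5,8]:
  j=5: holds (witness at 6)
  j=6: holds (witness at 6)
  j=7: fails (none in [7,8])
  j=8: fails (none in [8,9])
Found at j=5 → formula holds.

Yes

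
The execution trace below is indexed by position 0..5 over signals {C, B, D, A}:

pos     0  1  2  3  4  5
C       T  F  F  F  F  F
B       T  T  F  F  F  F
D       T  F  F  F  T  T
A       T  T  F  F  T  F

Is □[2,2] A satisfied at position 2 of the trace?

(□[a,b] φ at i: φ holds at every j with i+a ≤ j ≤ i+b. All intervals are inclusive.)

Yes

Check A at every j in [4,4]:
  j=4: true
All positions satisfy it → formula holds.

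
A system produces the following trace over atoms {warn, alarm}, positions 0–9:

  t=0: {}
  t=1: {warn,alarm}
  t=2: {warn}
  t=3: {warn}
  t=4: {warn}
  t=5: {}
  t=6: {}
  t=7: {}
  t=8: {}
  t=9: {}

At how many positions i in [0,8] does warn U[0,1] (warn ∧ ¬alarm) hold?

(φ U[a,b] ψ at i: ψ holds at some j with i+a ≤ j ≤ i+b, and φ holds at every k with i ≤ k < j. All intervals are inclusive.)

Evaluate at each i in [0,8]:
  i=0: ✗ (no rhs in [0,1])
  i=1: ✓ (rhs at j=2; lhs holds on [1,1])
  i=2: ✓ (rhs at j=2)
  i=3: ✓ (rhs at j=3)
  i=4: ✓ (rhs at j=4)
  i=5: ✗ (no rhs in [5,6])
  i=6: ✗ (no rhs in [6,7])
  i=7: ✗ (no rhs in [7,8])
  i=8: ✗ (no rhs in [8,9])
Positions where it holds: {1, 2, 3, 4} → 4.

4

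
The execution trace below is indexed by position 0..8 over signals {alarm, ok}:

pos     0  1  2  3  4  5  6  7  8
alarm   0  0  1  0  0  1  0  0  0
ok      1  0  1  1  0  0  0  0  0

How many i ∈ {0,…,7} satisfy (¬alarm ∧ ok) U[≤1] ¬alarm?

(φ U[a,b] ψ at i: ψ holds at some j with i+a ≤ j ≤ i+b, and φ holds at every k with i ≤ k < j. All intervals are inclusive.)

6

Evaluate at each i in [0,7]:
  i=0: ✓ (rhs at j=0)
  i=1: ✓ (rhs at j=1)
  i=2: ✗ (lhs fails at k=2 before rhs at j=3)
  i=3: ✓ (rhs at j=3)
  i=4: ✓ (rhs at j=4)
  i=5: ✗ (lhs fails at k=5 before rhs at j=6)
  i=6: ✓ (rhs at j=6)
  i=7: ✓ (rhs at j=7)
Positions where it holds: {0, 1, 3, 4, 6, 7} → 6.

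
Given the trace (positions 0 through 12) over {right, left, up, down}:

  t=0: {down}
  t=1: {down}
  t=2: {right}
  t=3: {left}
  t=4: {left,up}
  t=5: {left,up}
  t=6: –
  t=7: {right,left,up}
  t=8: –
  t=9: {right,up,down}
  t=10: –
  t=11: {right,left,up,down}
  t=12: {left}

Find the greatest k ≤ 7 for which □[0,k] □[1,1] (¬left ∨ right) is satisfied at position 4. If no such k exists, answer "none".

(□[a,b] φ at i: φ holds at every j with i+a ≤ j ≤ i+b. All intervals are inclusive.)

none

□[1,1] (¬left ∨ right) must hold from j=4 onward; find where it first fails.
  j=4: fails → no k works.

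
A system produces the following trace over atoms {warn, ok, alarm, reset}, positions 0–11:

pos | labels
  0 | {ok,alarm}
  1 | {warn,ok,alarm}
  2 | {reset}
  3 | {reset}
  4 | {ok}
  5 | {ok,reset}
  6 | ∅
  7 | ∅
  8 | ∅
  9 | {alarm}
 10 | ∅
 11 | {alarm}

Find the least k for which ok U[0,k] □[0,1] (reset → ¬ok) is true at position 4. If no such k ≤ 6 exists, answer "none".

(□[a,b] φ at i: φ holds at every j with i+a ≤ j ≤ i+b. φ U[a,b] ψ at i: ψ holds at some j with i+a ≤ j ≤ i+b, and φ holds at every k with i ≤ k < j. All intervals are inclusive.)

2

Need earliest j ≥ 4 with □[0,1] (reset → ¬ok), and ok at every k in [4,j-1].
  j=4: rhs fails.
  j=5: rhs fails.
  j=6: rhs holds; lhs holds on [4,5]. k = 2.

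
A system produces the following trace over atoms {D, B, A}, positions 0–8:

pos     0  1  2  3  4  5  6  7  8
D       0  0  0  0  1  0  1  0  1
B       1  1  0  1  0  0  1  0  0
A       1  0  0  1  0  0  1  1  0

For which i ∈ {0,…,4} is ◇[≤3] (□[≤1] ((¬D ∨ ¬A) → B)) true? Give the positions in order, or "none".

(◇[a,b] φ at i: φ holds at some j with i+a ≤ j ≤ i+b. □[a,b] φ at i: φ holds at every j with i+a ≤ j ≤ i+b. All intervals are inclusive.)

0

Evaluate at each i in [0,4]:
  i=0: ✓ (witness j=0)
  i=1: ✗ (none in [1,4])
  i=2: ✗ (none in [2,5])
  i=3: ✗ (none in [3,6])
  i=4: ✗ (none in [4,7])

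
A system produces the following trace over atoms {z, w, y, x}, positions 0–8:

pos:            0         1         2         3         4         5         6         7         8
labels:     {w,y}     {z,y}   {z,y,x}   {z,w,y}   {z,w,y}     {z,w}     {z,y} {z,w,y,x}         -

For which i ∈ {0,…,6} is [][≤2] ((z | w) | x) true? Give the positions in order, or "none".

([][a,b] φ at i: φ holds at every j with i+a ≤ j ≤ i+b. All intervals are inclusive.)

0, 1, 2, 3, 4, 5

Evaluate at each i in [0,6]:
  i=0: ✓ (all of [0,2])
  i=1: ✓ (all of [1,3])
  i=2: ✓ (all of [2,4])
  i=3: ✓ (all of [3,5])
  i=4: ✓ (all of [4,6])
  i=5: ✓ (all of [5,7])
  i=6: ✗ (fails at j=8)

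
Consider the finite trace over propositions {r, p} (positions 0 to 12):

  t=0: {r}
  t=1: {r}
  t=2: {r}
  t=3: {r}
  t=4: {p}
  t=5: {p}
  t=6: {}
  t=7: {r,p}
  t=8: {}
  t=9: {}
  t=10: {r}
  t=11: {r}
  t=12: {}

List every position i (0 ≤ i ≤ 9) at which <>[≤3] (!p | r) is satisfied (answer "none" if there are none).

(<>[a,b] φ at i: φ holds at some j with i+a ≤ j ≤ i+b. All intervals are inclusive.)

0, 1, 2, 3, 4, 5, 6, 7, 8, 9

Evaluate at each i in [0,9]:
  i=0: ✓ (witness j=0)
  i=1: ✓ (witness j=1)
  i=2: ✓ (witness j=2)
  i=3: ✓ (witness j=3)
  i=4: ✓ (witness j=6)
  i=5: ✓ (witness j=6)
  i=6: ✓ (witness j=6)
  i=7: ✓ (witness j=7)
  i=8: ✓ (witness j=8)
  i=9: ✓ (witness j=9)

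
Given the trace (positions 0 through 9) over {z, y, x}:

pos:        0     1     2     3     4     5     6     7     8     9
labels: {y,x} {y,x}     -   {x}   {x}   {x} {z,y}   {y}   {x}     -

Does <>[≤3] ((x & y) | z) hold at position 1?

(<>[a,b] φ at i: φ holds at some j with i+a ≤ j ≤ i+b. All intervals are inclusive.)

True

Check ((x & y) | z) at each j in [1,4]:
  j=1: true
  j=2: false
  j=3: false
  j=4: false
Found at j=1 → formula holds.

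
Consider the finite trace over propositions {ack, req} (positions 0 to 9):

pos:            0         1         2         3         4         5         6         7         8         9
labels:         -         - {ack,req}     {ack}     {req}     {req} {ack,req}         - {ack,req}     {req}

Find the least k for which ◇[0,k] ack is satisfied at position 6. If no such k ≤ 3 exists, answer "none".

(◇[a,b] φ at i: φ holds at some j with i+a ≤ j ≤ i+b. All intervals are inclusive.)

0

Scan j = 6,7,… for ack:
  j=6: holds
First hit at j=6, so smallest k = 6-6 = 0.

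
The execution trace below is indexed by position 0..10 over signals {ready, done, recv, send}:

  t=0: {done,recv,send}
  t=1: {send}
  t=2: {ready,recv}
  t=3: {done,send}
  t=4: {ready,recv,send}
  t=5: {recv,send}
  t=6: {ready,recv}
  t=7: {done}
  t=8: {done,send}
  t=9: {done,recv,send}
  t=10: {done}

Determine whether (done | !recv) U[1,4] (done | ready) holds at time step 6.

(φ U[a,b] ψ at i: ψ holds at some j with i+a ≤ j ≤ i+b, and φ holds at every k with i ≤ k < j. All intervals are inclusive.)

Need some j in [7,10] with (done | ready), and (done | !recv) at every k in [6,j-1].
  j=7: (done | ready) holds, but (done | !recv) fails at k=6 → not this j.
  j=8: (done | ready) holds, but (done | !recv) fails at k=6 → not this j.
  j=9: (done | ready) holds, but (done | !recv) fails at k=6 → not this j.
  j=10: (done | ready) holds, but (done | !recv) fails at k=6 → not this j.
No j in the window works → until fails.

Does not hold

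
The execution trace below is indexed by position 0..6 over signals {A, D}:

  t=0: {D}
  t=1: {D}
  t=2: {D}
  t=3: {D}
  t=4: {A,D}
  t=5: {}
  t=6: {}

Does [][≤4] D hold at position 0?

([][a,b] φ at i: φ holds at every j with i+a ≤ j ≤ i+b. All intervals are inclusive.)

Check D at every j in [0,4]:
  j=0: true
  j=1: true
  j=2: true
  j=3: true
  j=4: true
All positions satisfy it → formula holds.

Holds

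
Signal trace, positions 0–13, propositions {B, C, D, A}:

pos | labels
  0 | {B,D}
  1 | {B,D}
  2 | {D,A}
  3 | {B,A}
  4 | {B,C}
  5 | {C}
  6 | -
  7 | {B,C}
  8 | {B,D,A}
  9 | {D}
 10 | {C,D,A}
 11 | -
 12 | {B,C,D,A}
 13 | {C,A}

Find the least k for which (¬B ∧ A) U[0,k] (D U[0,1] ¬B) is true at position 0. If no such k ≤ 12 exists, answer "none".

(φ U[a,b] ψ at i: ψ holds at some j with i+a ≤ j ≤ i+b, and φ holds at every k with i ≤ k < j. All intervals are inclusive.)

Need earliest j ≥ 0 with (D U[0,1] ¬B), and (¬B ∧ A) at every k in [0,j-1].
  j=0: rhs fails.
  j=1: rhs holds but lhs fails at k=0.
  j=2: rhs holds but lhs fails at k=0.
  j=3: rhs fails.
  j=4: rhs fails.
  j=5: rhs holds but lhs fails at k=0.
  j=6: rhs holds but lhs fails at k=0.
  j=7: rhs fails.
  j=8: rhs holds but lhs fails at k=0.
  j=9: rhs holds but lhs fails at k=0.
  j=10: rhs holds but lhs fails at k=0.
  j=11: rhs holds but lhs fails at k=0.
  j=12: rhs holds but lhs fails at k=0.
No witness within the range → none.

none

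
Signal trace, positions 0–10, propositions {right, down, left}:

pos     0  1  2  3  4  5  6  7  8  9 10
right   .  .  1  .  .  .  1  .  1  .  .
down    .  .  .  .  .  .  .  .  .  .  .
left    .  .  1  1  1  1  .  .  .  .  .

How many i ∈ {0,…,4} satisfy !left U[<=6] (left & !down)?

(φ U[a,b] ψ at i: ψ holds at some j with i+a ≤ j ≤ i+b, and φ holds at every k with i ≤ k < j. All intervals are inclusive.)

5

Evaluate at each i in [0,4]:
  i=0: ✓ (rhs at j=2; lhs holds on [0,1])
  i=1: ✓ (rhs at j=2; lhs holds on [1,1])
  i=2: ✓ (rhs at j=2)
  i=3: ✓ (rhs at j=3)
  i=4: ✓ (rhs at j=4)
Positions where it holds: {0, 1, 2, 3, 4} → 5.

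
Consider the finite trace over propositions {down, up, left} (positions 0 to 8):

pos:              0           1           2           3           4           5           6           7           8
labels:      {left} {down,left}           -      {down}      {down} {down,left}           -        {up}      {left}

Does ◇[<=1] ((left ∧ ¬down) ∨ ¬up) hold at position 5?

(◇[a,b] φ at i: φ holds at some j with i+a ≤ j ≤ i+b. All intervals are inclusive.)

Check ((left ∧ ¬down) ∨ ¬up) at each j in [5,6]:
  j=5: true
  j=6: true
Found at j=5 → formula holds.

Holds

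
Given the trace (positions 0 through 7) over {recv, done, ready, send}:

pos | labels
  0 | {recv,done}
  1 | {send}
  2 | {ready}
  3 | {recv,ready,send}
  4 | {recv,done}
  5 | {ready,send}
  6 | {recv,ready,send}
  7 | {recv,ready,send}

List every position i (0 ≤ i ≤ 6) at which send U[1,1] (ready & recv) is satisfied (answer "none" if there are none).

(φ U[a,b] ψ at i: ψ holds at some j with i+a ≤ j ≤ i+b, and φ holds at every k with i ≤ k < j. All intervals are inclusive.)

5, 6

Evaluate at each i in [0,6]:
  i=0: ✗ (no rhs in [1,1])
  i=1: ✗ (no rhs in [2,2])
  i=2: ✗ (lhs fails at k=2 before rhs at j=3)
  i=3: ✗ (no rhs in [4,4])
  i=4: ✗ (no rhs in [5,5])
  i=5: ✓ (rhs at j=6; lhs holds on [5,5])
  i=6: ✓ (rhs at j=7; lhs holds on [6,6])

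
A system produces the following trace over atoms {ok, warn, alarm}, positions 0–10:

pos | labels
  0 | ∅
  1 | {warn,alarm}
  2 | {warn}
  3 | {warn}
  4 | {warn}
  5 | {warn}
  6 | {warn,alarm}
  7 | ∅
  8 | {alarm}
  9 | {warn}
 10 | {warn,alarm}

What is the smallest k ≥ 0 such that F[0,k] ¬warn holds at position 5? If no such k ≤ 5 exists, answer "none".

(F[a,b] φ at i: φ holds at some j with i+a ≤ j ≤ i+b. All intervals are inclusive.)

2

Scan j = 5,6,… for ¬warn:
  j=5: fails
  j=6: fails
  j=7: holds
First hit at j=7, so smallest k = 7-5 = 2.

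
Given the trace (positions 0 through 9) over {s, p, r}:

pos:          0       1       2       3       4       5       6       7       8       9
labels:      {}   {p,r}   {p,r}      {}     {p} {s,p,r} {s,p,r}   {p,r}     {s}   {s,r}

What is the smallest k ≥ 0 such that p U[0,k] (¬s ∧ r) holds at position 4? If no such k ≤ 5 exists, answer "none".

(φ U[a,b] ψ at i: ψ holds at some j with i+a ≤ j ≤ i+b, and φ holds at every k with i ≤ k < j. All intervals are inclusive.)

Need earliest j ≥ 4 with (¬s ∧ r), and p at every k in [4,j-1].
  j=4: rhs fails.
  j=5: rhs fails.
  j=6: rhs fails.
  j=7: rhs holds; lhs holds on [4,6]. k = 3.

3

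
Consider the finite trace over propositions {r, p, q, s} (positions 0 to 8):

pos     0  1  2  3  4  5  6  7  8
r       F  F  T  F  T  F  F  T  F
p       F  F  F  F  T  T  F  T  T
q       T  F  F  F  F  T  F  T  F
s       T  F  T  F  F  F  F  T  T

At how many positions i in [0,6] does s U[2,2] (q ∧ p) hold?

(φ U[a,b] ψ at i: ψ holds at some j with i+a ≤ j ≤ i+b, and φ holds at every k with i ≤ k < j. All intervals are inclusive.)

0

Evaluate at each i in [0,6]:
  i=0: ✗ (no rhs in [2,2])
  i=1: ✗ (no rhs in [3,3])
  i=2: ✗ (no rhs in [4,4])
  i=3: ✗ (lhs fails at k=3 before rhs at j=5)
  i=4: ✗ (no rhs in [6,6])
  i=5: ✗ (lhs fails at k=5 before rhs at j=7)
  i=6: ✗ (no rhs in [8,8])
Positions where it holds: {} → 0.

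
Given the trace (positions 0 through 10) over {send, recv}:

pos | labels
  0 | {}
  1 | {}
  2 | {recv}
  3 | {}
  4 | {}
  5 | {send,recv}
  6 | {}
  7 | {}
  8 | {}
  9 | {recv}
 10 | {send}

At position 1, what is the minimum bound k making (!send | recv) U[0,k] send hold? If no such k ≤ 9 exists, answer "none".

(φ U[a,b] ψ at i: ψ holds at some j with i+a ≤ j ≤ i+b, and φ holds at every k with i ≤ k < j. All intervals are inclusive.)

4

Need earliest j ≥ 1 with send, and (!send | recv) at every k in [1,j-1].
  j=1: rhs fails.
  j=2: rhs fails.
  j=3: rhs fails.
  j=4: rhs fails.
  j=5: rhs holds; lhs holds on [1,4]. k = 4.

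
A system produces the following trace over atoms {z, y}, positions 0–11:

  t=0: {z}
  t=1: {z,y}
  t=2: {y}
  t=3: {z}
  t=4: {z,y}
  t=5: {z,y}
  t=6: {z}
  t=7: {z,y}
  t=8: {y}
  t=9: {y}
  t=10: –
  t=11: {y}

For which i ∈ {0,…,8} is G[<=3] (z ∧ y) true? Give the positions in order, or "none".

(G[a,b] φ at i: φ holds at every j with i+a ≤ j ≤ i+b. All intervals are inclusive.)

none

Evaluate at each i in [0,8]:
  i=0: ✗ (fails at j=0)
  i=1: ✗ (fails at j=2)
  i=2: ✗ (fails at j=2)
  i=3: ✗ (fails at j=3)
  i=4: ✗ (fails at j=6)
  i=5: ✗ (fails at j=6)
  i=6: ✗ (fails at j=6)
  i=7: ✗ (fails at j=8)
  i=8: ✗ (fails at j=8)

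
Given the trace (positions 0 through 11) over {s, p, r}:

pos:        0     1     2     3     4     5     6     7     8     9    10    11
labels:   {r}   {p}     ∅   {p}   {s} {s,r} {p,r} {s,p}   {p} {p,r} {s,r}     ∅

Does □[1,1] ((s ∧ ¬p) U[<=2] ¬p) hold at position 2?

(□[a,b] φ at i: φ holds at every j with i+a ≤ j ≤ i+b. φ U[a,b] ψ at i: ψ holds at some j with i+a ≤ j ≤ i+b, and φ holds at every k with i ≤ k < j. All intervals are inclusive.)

Check ((s ∧ ¬p) U[<=2] ¬p) at every j in [3,3]:
  j=3: fails
Fails at j=3 → formula fails.

No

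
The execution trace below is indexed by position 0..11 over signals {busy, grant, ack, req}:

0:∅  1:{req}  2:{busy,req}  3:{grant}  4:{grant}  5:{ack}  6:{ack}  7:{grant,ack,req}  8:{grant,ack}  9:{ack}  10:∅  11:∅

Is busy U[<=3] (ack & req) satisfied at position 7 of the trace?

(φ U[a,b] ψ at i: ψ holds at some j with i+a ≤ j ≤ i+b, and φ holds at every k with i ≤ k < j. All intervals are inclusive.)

Need some j in [7,10] with (ack & req), and busy at every k in [7,j-1].
  j=7: (ack & req) holds; no prefix to check → satisfied.

Holds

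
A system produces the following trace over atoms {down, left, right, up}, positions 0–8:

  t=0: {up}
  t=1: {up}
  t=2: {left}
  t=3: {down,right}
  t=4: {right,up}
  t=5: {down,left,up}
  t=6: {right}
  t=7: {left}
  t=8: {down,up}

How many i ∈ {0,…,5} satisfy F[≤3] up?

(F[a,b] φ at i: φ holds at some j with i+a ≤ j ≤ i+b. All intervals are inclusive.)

Evaluate at each i in [0,5]:
  i=0: ✓ (witness j=0)
  i=1: ✓ (witness j=1)
  i=2: ✓ (witness j=4)
  i=3: ✓ (witness j=4)
  i=4: ✓ (witness j=4)
  i=5: ✓ (witness j=5)
Positions where it holds: {0, 1, 2, 3, 4, 5} → 6.

6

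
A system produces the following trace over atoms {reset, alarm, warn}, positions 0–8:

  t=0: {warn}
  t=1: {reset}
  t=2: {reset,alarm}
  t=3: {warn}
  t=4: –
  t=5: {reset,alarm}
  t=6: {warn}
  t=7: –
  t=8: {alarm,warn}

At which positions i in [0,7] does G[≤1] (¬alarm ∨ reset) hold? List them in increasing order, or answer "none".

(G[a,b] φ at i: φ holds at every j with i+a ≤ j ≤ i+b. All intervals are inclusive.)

0, 1, 2, 3, 4, 5, 6

Evaluate at each i in [0,7]:
  i=0: ✓ (all of [0,1])
  i=1: ✓ (all of [1,2])
  i=2: ✓ (all of [2,3])
  i=3: ✓ (all of [3,4])
  i=4: ✓ (all of [4,5])
  i=5: ✓ (all of [5,6])
  i=6: ✓ (all of [6,7])
  i=7: ✗ (fails at j=8)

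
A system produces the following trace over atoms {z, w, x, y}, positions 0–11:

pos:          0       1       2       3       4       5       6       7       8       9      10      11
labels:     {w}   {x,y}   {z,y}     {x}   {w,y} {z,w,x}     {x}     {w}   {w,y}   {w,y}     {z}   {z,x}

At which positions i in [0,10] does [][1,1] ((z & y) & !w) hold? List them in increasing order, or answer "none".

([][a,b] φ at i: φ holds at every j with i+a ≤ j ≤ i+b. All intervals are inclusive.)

Evaluate at each i in [0,10]:
  i=0: ✗ (fails at j=1)
  i=1: ✓ (all of [2,2])
  i=2: ✗ (fails at j=3)
  i=3: ✗ (fails at j=4)
  i=4: ✗ (fails at j=5)
  i=5: ✗ (fails at j=6)
  i=6: ✗ (fails at j=7)
  i=7: ✗ (fails at j=8)
  i=8: ✗ (fails at j=9)
  i=9: ✗ (fails at j=10)
  i=10: ✗ (fails at j=11)

1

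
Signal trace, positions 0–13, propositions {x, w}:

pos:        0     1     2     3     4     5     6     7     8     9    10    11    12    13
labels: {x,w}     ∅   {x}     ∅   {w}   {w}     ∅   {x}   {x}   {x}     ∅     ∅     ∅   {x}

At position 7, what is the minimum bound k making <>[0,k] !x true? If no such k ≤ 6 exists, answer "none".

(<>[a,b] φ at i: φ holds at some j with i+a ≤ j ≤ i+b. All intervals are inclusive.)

Scan j = 7,8,… for !x:
  j=7: fails
  j=8: fails
  j=9: fails
  j=10: holds
First hit at j=10, so smallest k = 10-7 = 3.

3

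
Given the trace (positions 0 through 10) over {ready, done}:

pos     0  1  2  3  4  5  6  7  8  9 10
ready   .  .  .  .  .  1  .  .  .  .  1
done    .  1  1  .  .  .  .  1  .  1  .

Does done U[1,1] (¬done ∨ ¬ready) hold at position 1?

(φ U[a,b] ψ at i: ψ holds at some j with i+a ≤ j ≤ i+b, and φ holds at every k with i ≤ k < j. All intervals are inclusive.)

Need some j in [2,2] with (¬done ∨ ¬ready), and done at every k in [1,j-1].
  j=2: (¬done ∨ ¬ready) holds; done holds at every k in [1,1] → satisfied.

Yes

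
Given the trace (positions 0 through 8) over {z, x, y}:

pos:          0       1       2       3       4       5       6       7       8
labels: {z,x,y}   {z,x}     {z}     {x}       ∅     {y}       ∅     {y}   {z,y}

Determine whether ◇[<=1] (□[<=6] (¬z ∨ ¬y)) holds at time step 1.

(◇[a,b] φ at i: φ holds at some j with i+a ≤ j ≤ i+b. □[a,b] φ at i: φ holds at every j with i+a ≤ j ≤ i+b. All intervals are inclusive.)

Holds

Check □[<=6] (¬z ∨ ¬y) at each j in [1,2]:
  j=1: holds on [1,7]
  j=2: fails at 8
Found at j=1 → formula holds.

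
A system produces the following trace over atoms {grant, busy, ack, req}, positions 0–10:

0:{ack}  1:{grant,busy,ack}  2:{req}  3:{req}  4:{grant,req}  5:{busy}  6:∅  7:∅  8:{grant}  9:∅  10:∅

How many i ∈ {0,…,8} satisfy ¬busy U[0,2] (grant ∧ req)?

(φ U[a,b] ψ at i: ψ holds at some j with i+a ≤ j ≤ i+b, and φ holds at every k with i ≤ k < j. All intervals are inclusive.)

3

Evaluate at each i in [0,8]:
  i=0: ✗ (no rhs in [0,2])
  i=1: ✗ (no rhs in [1,3])
  i=2: ✓ (rhs at j=4; lhs holds on [2,3])
  i=3: ✓ (rhs at j=4; lhs holds on [3,3])
  i=4: ✓ (rhs at j=4)
  i=5: ✗ (no rhs in [5,7])
  i=6: ✗ (no rhs in [6,8])
  i=7: ✗ (no rhs in [7,9])
  i=8: ✗ (no rhs in [8,10])
Positions where it holds: {2, 3, 4} → 3.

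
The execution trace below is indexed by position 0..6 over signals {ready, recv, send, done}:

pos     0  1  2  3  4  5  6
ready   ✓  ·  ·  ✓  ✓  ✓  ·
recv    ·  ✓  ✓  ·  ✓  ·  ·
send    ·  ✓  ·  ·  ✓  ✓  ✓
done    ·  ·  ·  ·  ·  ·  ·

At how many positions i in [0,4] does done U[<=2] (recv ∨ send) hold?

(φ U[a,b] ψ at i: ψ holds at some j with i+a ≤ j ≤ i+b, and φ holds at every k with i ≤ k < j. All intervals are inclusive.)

3

Evaluate at each i in [0,4]:
  i=0: ✗ (lhs fails at k=0 before rhs at j=1)
  i=1: ✓ (rhs at j=1)
  i=2: ✓ (rhs at j=2)
  i=3: ✗ (lhs fails at k=3 before rhs at j=4)
  i=4: ✓ (rhs at j=4)
Positions where it holds: {1, 2, 4} → 3.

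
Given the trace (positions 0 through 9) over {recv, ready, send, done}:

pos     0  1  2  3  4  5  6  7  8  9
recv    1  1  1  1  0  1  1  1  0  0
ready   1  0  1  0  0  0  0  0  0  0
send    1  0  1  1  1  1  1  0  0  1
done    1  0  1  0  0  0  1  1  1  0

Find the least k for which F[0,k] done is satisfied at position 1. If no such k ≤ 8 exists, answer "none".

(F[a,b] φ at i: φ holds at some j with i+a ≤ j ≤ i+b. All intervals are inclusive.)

Scan j = 1,2,… for done:
  j=1: fails
  j=2: holds
First hit at j=2, so smallest k = 2-1 = 1.

1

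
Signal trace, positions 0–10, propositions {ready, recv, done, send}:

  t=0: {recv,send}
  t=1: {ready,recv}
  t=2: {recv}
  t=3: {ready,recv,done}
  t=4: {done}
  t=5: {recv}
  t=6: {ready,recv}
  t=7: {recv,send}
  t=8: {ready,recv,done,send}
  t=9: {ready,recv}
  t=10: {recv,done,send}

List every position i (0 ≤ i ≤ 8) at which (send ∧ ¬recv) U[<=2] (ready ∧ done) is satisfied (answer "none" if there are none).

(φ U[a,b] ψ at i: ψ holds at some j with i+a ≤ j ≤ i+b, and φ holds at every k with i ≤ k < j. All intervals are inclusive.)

3, 8

Evaluate at each i in [0,8]:
  i=0: ✗ (no rhs in [0,2])
  i=1: ✗ (lhs fails at k=1 before rhs at j=3)
  i=2: ✗ (lhs fails at k=2 before rhs at j=3)
  i=3: ✓ (rhs at j=3)
  i=4: ✗ (no rhs in [4,6])
  i=5: ✗ (no rhs in [5,7])
  i=6: ✗ (lhs fails at k=6 before rhs at j=8)
  i=7: ✗ (lhs fails at k=7 before rhs at j=8)
  i=8: ✓ (rhs at j=8)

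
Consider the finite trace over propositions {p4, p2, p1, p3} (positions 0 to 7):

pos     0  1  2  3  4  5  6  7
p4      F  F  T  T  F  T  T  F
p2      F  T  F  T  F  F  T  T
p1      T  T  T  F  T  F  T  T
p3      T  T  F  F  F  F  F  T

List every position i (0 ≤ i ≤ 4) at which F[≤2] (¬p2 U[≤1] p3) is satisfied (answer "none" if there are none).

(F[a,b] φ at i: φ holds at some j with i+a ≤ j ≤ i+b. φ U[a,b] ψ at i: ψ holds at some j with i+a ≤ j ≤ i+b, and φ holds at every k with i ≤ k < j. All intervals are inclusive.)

Evaluate at each i in [0,4]:
  i=0: ✓ (witness j=0)
  i=1: ✓ (witness j=1)
  i=2: ✗ (none in [2,4])
  i=3: ✗ (none in [3,5])
  i=4: ✗ (none in [4,6])

0, 1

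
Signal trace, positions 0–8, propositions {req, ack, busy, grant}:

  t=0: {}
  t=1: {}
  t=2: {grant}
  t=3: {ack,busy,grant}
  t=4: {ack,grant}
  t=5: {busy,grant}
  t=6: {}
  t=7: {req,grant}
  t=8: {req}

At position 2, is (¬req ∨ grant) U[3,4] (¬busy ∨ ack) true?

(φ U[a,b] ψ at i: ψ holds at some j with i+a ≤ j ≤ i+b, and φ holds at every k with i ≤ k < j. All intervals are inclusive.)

Holds

Need some j in [5,6] with (¬busy ∨ ack), and (¬req ∨ grant) at every k in [2,j-1].
  j=5: (¬busy ∨ ack) false.
  j=6: (¬busy ∨ ack) holds; (¬req ∨ grant) holds at every k in [2,5] → satisfied.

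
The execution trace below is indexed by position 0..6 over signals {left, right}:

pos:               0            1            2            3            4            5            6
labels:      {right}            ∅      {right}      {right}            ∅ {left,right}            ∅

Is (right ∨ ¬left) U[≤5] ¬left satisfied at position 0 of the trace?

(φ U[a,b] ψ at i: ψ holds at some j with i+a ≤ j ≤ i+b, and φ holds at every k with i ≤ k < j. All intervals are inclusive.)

Need some j in [0,5] with ¬left, and (right ∨ ¬left) at every k in [0,j-1].
  j=0: ¬left holds; no prefix to check → satisfied.

Yes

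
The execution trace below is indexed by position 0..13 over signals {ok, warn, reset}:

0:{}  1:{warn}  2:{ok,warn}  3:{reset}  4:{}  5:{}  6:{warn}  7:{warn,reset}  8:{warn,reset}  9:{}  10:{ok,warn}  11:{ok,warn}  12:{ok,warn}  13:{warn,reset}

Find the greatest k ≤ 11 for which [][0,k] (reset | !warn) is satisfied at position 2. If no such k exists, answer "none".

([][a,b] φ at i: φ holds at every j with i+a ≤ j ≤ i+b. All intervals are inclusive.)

(reset | !warn) must hold from j=2 onward; find where it first fails.
  j=2: fails → no k works.

none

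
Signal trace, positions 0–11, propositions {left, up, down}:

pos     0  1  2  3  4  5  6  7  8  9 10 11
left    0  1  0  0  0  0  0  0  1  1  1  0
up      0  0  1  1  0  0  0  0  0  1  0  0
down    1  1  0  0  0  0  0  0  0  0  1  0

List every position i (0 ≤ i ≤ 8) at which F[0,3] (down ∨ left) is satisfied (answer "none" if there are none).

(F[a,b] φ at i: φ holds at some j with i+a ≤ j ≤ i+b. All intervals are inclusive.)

0, 1, 5, 6, 7, 8

Evaluate at each i in [0,8]:
  i=0: ✓ (witness j=0)
  i=1: ✓ (witness j=1)
  i=2: ✗ (none in [2,5])
  i=3: ✗ (none in [3,6])
  i=4: ✗ (none in [4,7])
  i=5: ✓ (witness j=8)
  i=6: ✓ (witness j=8)
  i=7: ✓ (witness j=8)
  i=8: ✓ (witness j=8)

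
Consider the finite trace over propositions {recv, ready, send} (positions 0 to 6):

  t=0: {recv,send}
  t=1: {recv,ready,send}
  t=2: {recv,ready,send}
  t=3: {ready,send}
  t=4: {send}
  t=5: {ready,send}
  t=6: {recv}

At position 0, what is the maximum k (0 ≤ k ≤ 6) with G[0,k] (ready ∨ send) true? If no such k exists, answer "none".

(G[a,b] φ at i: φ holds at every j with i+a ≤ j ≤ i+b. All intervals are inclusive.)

(ready ∨ send) must hold from j=0 onward; find where it first fails.
  j=0: holds
  j=1: holds
  j=2: holds
  j=3: holds
  j=4: holds
  j=5: holds
  j=6: fails
Holds on [0,5], so largest k = 5.

5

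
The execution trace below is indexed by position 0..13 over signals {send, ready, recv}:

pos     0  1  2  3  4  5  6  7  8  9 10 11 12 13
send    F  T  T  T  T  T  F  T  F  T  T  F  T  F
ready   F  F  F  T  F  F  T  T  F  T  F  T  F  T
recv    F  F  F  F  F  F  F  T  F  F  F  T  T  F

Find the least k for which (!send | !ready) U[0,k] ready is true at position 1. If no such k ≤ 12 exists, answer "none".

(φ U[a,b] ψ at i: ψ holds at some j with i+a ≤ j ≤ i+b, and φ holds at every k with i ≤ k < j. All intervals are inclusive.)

2

Need earliest j ≥ 1 with ready, and (!send | !ready) at every k in [1,j-1].
  j=1: rhs fails.
  j=2: rhs fails.
  j=3: rhs holds; lhs holds on [1,2]. k = 2.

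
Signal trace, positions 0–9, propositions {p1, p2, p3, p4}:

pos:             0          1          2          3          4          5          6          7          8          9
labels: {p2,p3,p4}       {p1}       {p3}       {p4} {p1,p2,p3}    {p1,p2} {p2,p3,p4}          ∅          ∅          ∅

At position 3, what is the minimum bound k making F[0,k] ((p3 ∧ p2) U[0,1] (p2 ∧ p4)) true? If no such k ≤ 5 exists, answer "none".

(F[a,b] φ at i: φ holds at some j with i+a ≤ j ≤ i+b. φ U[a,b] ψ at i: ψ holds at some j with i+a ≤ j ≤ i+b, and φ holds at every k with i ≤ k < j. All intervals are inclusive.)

Scan j = 3,4,… for ((p3 ∧ p2) U[0,1] (p2 ∧ p4)):
  j=3: fails
  j=4: fails
  j=5: fails
  j=6: holds
First hit at j=6, so smallest k = 6-3 = 3.

3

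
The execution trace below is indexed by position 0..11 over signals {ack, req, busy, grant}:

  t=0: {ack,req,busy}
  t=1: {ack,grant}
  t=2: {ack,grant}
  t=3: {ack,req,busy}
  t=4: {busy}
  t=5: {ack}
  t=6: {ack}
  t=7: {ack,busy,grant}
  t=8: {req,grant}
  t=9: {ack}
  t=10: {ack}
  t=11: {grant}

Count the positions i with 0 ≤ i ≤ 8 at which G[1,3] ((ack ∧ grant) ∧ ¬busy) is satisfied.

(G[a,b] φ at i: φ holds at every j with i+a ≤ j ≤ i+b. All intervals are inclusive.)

Evaluate at each i in [0,8]:
  i=0: ✗ (fails at j=3)
  i=1: ✗ (fails at j=3)
  i=2: ✗ (fails at j=3)
  i=3: ✗ (fails at j=4)
  i=4: ✗ (fails at j=5)
  i=5: ✗ (fails at j=6)
  i=6: ✗ (fails at j=7)
  i=7: ✗ (fails at j=8)
  i=8: ✗ (fails at j=9)
Positions where it holds: {} → 0.

0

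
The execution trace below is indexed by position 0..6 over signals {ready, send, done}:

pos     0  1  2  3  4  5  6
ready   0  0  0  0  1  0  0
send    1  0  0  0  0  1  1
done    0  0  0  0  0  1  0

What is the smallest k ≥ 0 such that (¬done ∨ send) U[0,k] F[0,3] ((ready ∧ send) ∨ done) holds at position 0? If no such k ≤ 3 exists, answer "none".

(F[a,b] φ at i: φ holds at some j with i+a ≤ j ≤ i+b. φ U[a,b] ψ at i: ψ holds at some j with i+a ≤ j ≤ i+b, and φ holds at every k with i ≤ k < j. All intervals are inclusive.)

2

Need earliest j ≥ 0 with F[0,3] ((ready ∧ send) ∨ done), and (¬done ∨ send) at every k in [0,j-1].
  j=0: rhs fails.
  j=1: rhs fails.
  j=2: rhs holds; lhs holds on [0,1]. k = 2.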